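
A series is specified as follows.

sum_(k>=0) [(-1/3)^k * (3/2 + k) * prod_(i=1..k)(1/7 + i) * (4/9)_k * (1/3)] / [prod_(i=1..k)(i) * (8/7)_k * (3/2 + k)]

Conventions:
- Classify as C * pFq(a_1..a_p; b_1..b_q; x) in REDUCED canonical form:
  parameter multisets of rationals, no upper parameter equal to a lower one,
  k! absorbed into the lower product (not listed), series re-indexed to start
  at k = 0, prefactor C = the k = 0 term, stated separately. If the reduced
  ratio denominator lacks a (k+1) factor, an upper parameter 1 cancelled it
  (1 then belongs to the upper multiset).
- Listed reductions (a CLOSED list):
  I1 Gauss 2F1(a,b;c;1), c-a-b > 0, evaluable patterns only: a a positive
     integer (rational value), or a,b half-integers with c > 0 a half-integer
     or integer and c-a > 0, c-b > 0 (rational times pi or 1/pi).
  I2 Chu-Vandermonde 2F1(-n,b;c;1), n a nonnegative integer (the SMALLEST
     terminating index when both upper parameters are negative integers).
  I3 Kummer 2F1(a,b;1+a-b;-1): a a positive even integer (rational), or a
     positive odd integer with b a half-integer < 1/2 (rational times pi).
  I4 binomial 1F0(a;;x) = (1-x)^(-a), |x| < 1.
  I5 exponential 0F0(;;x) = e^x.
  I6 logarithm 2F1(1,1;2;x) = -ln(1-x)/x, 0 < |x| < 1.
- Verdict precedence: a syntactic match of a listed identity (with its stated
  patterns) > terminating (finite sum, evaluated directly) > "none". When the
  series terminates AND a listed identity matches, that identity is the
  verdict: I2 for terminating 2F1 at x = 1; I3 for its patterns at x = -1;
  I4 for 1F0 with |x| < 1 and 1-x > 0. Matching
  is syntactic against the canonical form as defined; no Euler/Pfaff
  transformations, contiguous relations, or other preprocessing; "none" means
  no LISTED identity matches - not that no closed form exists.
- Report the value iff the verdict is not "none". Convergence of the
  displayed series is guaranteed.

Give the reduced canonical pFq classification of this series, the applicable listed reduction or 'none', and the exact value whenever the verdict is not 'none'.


At argument -1/3: a 1F0 with upper {4/9}, lower {-}, scaled by C = 1/3. Verdict: binomial (I4) matches (the 1F0 binomial series: exponent -4/9, x = -1/3). Exact value: (1/3) * (4/3)^(-4/9).

Key observation: t_0 = 1/3 here, and k + 3/2 divides numerator and denominator alike; C = 1/3 after cancelling.
Step ratio: r(k) = (-1/3) * (k+4/9) / [(k+1)] ; factor over Q: parameters, x = (-1/3), and C = 1/3.


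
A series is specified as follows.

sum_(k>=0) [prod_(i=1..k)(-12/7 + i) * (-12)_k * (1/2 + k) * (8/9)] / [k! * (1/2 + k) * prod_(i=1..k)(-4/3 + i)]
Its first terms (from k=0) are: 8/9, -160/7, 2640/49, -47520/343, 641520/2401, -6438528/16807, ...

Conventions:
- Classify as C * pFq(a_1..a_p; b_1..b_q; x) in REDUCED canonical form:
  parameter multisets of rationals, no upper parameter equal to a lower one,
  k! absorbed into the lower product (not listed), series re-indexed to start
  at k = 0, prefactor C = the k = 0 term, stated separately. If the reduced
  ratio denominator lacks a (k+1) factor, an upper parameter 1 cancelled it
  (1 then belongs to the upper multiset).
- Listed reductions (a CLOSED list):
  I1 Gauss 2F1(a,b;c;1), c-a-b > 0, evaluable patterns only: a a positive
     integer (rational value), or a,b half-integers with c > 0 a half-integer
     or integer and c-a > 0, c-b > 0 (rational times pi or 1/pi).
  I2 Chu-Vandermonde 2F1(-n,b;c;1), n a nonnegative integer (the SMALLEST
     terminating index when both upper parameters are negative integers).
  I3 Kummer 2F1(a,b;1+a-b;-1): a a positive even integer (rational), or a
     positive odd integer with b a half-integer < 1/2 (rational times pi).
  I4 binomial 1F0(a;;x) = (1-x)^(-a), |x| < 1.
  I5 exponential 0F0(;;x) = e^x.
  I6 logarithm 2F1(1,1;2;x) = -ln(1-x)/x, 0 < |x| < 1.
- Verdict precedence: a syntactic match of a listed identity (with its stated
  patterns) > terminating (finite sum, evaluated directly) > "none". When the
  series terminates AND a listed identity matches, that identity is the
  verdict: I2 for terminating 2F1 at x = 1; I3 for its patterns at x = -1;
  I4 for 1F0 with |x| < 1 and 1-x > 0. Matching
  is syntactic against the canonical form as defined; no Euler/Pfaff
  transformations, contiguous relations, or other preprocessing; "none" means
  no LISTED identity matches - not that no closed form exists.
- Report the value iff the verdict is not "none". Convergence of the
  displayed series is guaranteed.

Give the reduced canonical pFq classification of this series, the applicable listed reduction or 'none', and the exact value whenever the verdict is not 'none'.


Prefactor 8/9, argument 1: 2F1 with upper {-12, -5/7} over lower {-1/3}. Verdict at x = 1: Vandermonde's identity (I2) matches (terminating 2F1 at x = 1 with n = 12, b = -5/7, c = -1/3). Sum: -1710385119384740/192712241699523.

Key step: x = 1 and the lower running product (prefactor 8/9) is a rising factorial.
Ratio: r(k) = 1 * (k-12) (k-5/7) / [(k-1/3) (k+1)] ; factor over Q: parameters, x = 1, and C = 8/9.


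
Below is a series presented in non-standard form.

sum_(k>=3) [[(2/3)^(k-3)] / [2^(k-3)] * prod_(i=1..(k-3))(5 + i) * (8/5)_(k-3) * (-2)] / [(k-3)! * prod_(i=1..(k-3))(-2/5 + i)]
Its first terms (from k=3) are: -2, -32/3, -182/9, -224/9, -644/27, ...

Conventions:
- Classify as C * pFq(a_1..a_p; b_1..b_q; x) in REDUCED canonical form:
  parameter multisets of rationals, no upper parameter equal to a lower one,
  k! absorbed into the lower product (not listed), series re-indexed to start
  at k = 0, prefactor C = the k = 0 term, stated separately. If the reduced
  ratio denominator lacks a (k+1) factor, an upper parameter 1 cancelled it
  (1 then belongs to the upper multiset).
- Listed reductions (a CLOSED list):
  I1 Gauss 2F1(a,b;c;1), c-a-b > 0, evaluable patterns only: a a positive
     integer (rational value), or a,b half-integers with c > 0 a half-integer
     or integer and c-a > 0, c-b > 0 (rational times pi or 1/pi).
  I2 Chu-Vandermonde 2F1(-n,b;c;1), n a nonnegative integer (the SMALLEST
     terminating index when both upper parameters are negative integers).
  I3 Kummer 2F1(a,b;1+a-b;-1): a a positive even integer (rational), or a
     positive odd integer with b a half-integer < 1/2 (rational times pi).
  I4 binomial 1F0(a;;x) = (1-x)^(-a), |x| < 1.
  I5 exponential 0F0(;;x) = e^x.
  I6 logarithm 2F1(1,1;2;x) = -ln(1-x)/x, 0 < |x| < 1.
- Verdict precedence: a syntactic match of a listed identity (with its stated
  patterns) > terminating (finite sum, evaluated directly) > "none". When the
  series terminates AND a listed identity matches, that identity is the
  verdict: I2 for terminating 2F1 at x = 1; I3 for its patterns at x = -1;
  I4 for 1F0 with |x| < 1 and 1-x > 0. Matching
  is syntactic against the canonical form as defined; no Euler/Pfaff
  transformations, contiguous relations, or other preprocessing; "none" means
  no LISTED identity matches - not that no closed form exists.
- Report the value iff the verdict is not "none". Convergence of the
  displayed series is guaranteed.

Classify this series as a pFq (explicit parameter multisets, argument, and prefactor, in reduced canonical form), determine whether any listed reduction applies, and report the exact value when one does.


Reduced: x = 1/3, 2F1, upper = {8/5, 6}, lower = {3/5}, C = -2. Verdict: no listed reduction: x = 1/3 and upper {8/5, 6} fail every I1-I6 pattern.

First insight: with t_0 = -2, the lower running product (C = -2, x = 1/3) is a rising factorial.
Ratio: r(k) = (1/3) * (k+8/5) (k+6) / [(k+3/5) (k+1)] - rational; roots negated = parameters, x = (1/3), C = -2.


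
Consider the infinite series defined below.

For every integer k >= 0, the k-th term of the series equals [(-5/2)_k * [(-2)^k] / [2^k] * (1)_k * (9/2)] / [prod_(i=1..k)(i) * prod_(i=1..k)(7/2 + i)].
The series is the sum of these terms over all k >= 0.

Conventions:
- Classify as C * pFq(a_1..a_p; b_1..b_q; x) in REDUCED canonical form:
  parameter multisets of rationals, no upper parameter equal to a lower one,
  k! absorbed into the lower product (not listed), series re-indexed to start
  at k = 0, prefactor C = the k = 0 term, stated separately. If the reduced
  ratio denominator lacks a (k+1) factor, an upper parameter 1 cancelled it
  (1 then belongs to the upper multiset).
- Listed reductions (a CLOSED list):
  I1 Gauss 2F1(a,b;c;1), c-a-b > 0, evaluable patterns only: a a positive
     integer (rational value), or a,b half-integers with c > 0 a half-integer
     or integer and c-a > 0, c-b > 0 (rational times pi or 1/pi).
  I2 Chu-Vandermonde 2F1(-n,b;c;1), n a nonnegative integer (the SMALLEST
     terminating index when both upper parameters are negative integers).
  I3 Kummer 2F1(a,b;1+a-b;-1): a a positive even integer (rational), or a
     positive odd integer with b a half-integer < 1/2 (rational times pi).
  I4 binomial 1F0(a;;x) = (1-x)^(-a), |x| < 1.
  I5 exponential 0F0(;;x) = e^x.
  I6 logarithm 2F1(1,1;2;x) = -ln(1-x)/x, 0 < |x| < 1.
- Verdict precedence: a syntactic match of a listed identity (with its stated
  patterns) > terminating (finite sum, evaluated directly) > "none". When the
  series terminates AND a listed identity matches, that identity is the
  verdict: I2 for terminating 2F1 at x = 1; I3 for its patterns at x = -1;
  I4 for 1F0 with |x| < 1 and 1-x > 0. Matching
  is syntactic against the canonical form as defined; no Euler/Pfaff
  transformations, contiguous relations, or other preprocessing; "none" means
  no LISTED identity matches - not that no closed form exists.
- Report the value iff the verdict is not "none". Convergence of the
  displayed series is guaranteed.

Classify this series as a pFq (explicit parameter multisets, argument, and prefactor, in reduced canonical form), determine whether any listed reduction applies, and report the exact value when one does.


x = -1 here; the reduced form reads 2F1, upper {-5/2, 1}, lower {9/2}, C = 9/2. Verdict: Kummer (I3) fires (x = -1; c = 9/2 equals 1+a-b for upper {-5/2, 1}: listed pattern). Exact value: (315/128) * pi.

The tell: t_0 = 9/2 here, and the two k-th powers (C = 9/2) combine into one argument.
Step ratio: r(k) = (-1) * (k-5/2) (k+1) / [(k+9/2) (k+1)] - poly over poly, x = (-1) from leading terms; C = 9/2 at k = 0.


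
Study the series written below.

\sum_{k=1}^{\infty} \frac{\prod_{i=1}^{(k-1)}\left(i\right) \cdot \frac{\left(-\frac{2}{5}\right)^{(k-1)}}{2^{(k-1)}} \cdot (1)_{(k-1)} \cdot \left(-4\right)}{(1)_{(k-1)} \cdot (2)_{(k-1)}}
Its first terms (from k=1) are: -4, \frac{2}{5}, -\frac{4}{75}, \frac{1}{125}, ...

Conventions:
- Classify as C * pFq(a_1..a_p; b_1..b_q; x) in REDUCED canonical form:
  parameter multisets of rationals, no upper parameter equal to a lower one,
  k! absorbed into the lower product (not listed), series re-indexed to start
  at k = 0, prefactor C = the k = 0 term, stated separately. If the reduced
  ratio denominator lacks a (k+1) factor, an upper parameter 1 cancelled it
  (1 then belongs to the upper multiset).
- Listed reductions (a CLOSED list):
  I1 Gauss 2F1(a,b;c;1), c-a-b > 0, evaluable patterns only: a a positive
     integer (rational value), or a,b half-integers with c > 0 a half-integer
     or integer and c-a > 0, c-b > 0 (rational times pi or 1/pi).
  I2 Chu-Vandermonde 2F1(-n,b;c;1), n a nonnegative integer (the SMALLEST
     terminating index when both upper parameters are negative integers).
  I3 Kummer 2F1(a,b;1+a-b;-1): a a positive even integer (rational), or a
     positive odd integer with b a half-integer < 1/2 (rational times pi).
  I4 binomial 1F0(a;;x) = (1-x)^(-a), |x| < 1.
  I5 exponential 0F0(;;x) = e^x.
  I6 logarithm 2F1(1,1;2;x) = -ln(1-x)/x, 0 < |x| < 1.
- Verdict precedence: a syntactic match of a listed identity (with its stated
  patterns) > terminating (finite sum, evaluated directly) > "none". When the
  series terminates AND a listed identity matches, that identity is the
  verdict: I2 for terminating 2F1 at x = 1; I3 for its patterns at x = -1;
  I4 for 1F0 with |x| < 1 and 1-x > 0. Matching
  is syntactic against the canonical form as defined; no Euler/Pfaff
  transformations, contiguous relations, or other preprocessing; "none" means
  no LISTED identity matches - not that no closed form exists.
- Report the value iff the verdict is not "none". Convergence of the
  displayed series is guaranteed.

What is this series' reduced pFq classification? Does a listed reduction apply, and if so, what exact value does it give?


Prefactor -4, argument -\frac{1}{5}: 2F1 with upper {1, 1} over lower {2}. Verdict (x = -\frac{1}{5}): the I6 logarithm reduction applies (the logarithm: parameters (1,1;2), x = -\frac{1}{5}). Exact value: \left(-20\right) \cdot \ln\left(\frac{6}{5}\right).

Key observation: with t_0 = -4, the two k-th powers (C = -4, x = -1/5) combine into one argument.
Consecutive-term ratio: r(k) = -\frac{1}{5} * (k+1) (k+1) / [(k+2) (k+1)] - rational in k. x = -\frac{1}{5}; t_0 = -4; negate the roots.


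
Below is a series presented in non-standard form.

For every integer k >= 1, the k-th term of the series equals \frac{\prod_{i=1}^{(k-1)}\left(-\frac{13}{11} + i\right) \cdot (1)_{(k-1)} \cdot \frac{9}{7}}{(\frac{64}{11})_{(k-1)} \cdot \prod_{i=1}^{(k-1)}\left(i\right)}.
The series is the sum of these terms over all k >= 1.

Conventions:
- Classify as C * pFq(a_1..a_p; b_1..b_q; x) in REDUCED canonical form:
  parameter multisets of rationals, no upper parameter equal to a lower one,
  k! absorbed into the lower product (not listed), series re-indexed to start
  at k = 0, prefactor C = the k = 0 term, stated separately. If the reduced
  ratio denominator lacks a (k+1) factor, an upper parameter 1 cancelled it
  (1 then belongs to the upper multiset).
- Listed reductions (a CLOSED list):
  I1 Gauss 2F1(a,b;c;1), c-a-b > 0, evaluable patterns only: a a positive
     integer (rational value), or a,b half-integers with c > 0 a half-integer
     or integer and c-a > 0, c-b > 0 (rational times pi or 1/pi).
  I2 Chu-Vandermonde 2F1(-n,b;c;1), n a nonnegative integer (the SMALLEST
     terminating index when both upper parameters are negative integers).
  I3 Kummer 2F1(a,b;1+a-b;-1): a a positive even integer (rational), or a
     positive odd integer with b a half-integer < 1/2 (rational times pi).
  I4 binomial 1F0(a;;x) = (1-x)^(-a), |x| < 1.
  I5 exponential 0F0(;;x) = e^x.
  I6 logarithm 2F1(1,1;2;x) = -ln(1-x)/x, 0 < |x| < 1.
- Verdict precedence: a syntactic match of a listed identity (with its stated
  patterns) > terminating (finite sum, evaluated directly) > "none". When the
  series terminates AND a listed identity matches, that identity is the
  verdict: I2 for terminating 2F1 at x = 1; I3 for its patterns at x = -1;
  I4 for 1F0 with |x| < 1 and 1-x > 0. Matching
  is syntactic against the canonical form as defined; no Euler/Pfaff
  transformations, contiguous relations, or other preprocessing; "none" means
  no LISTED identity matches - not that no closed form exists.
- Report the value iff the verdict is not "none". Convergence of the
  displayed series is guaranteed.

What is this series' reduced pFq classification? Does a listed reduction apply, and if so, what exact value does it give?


Reduced: x = 1, 2F1, upper = {-\frac{2}{11}, 1}, lower = {\frac{64}{11}}, C = \frac{9}{7}. Verdict: this is the Gauss summation I1 (x = 1: the Gamma ratio telescopes since c-a-b = 5 > 0 and a = 1 in Z>0). Value: \frac{477}{385}.

Structural cue: from the first term \frac{9}{7}: the product of the first k integers (prefactor 9/7) is k!.
Step ratio: r(k) = 1 * (k-\frac{2}{11}) (k+1) / [(k+\frac{64}{11}) (k+1)] ; factor over Q: parameters, x = 1, and C = \frac{9}{7}.


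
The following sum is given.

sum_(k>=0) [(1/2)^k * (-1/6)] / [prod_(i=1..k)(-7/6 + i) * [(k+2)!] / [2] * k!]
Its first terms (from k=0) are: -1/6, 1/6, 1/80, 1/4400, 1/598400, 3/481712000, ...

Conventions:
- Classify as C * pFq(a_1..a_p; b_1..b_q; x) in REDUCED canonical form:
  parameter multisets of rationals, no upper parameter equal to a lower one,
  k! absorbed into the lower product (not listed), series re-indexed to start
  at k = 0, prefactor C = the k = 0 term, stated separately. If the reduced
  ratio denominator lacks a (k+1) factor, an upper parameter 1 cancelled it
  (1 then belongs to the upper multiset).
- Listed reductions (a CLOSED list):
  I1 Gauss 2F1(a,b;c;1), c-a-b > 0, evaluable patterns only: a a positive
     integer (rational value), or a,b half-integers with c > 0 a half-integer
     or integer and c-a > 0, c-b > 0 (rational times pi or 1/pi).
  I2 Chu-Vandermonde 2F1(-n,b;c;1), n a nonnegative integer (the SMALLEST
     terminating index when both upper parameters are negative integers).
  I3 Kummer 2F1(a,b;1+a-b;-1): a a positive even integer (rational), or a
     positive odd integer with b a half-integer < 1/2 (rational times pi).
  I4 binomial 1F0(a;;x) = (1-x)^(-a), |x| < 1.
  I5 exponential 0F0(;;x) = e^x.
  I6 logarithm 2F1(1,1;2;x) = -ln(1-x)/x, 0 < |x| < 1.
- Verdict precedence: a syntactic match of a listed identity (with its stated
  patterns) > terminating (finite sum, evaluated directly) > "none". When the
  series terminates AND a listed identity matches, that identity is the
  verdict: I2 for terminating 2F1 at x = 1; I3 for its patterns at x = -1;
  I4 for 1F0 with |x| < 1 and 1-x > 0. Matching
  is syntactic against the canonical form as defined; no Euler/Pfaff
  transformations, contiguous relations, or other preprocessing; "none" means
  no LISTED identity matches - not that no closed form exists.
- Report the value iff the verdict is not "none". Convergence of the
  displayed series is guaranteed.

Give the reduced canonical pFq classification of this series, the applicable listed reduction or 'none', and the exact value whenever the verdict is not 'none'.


Canonical form: C = -1/6 times 0F2 with upper {-}, lower {-1/6, 3}, x = 1/2. Verdict: none - this 0F2 at x = 1/2 matches no listed pattern, and upper {-} holds no stopper.

The tell: x = (1/2) and the denominator's factorial ratio (C = -1/6) is a lower Pochhammer.
Term ratio: r(k) = (1/2) * 1 / [(k-1/6) (k+3) (k+1)] - rational in k. x = (1/2); t_0 = -1/6; negate the roots.


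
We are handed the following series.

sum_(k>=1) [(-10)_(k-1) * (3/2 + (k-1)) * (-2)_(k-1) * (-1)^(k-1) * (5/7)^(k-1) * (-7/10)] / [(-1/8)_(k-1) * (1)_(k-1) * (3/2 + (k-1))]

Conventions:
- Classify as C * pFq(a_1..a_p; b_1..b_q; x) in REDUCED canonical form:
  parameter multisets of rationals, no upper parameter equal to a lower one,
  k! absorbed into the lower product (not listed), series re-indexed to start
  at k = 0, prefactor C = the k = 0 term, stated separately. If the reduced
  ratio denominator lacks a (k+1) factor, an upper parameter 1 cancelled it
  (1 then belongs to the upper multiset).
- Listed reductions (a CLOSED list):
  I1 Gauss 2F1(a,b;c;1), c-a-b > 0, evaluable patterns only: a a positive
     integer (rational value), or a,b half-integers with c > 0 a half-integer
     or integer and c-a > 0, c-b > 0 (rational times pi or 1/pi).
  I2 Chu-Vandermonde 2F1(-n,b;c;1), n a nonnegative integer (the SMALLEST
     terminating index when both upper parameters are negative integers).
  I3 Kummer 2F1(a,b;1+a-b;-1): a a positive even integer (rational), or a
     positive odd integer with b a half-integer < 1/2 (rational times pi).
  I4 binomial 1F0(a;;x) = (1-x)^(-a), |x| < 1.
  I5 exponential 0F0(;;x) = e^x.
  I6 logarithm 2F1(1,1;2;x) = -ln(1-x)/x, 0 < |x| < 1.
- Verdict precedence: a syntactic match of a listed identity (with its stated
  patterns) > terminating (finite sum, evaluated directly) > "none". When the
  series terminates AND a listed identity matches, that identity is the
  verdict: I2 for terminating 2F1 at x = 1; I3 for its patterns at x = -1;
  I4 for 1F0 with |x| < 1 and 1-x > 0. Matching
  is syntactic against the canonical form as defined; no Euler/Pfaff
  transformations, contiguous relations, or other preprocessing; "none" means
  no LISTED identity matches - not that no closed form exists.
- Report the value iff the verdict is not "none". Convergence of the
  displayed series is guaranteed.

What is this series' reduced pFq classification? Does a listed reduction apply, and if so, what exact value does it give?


At argument -5/7: a 2F1 with upper {-10, -2}, lower {-1/8}, scaled by C = -7/10. Verdict: terminating. With -2 upstairs the series is a 3-term polynomial sum; evaluated term by term. Sum: 104457/490.

The tell: with t_0 = -7/10, the (-1)^k factor (C = -7/10) folds into the argument's sign.
Step ratio: r(k) = (-5/7) * (k-10) (k-2) / [(k-1/8) (k+1)] - poly over poly, x = (-5/7) from leading terms; C = -7/10 at k = 0.


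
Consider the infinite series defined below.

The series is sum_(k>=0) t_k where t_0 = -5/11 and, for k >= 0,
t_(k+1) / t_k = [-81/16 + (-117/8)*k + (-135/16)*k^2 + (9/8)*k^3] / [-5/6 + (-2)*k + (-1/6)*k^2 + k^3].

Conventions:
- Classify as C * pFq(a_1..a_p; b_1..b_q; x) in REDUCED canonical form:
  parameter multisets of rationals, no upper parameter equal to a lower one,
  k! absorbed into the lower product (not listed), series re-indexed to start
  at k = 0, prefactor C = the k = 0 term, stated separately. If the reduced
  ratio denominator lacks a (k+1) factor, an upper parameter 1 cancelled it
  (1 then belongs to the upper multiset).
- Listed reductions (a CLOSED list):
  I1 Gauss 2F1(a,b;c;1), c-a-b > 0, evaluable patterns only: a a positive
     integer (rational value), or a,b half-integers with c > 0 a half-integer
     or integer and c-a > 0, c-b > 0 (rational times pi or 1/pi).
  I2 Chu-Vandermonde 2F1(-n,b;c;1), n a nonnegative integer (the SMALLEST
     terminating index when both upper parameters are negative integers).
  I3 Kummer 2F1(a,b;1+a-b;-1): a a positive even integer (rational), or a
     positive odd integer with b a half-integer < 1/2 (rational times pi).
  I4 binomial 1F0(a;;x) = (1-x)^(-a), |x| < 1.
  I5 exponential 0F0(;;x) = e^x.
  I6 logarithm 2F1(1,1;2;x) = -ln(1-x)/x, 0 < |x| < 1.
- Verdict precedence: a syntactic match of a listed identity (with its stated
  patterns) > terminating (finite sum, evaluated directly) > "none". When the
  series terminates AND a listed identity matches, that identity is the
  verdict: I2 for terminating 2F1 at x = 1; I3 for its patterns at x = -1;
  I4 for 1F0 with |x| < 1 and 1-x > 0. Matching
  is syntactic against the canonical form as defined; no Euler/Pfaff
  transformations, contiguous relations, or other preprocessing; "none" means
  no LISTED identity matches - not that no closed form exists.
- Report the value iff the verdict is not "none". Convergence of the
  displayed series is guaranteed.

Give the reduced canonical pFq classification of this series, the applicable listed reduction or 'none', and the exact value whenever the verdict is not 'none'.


This is -5/11 * 2F1(-9, 1; -5/3; 9/8) in reduced canonical form. Verdict: terminating (-9 upstairs). 10 nonzero terms in all; added directly. Sum: 10556690969/66303557632.

Key step: x = (9/8) and factor the ratio over Q (C = -5/11, x = 9/8): negated roots = parameters.
Adjacent-term ratio: r(k) = (9/8) * (k-9) (k+1) / [(k-5/3) (k+1)] - poly over poly, x = (9/8) from leading terms; C = -5/11 at k = 0.


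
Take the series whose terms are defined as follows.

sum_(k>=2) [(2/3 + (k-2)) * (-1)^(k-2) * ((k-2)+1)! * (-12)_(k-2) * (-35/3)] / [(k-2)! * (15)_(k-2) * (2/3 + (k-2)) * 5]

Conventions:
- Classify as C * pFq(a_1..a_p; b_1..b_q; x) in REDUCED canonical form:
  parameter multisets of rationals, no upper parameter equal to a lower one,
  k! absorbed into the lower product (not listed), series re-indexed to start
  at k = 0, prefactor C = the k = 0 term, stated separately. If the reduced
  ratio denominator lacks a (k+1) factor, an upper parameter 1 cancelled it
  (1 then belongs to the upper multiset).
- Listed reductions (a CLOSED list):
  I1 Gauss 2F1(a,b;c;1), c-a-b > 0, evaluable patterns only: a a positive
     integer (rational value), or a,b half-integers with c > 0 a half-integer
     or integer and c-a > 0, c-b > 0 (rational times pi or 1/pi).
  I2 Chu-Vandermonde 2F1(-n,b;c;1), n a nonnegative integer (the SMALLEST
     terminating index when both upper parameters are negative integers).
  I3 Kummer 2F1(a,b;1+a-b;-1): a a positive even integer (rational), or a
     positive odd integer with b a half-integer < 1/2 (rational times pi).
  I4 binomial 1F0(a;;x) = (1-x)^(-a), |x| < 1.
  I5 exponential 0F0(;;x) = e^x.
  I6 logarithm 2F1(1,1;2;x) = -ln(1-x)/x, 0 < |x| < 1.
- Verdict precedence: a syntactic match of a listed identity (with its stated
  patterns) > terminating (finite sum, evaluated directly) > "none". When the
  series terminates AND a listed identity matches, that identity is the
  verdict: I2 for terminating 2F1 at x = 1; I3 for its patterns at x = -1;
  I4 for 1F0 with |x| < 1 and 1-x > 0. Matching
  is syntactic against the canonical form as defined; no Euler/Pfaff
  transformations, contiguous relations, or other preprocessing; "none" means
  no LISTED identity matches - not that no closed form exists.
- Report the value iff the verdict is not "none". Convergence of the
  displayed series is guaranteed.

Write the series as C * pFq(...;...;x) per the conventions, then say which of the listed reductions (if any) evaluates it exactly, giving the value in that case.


Prefactor -7/3, argument -1: 2F1 with upper {-12, 2} over lower {15}. Verdict at x = -1: Kummer (I3) matches (x = -1; c = 15 equals 1+a-b for upper {-12, 2}: listed pattern). Value: -49/3.

Key step: t_0 being -7/3, the constant factors (C = -7/3) combine into one prefactor.
Term ratio: r(k) = (-1) * (k-12) (k+2) / [(k+15) (k+1)] - poly over poly, x = (-1) from leading terms; C = -7/3 at k = 0.


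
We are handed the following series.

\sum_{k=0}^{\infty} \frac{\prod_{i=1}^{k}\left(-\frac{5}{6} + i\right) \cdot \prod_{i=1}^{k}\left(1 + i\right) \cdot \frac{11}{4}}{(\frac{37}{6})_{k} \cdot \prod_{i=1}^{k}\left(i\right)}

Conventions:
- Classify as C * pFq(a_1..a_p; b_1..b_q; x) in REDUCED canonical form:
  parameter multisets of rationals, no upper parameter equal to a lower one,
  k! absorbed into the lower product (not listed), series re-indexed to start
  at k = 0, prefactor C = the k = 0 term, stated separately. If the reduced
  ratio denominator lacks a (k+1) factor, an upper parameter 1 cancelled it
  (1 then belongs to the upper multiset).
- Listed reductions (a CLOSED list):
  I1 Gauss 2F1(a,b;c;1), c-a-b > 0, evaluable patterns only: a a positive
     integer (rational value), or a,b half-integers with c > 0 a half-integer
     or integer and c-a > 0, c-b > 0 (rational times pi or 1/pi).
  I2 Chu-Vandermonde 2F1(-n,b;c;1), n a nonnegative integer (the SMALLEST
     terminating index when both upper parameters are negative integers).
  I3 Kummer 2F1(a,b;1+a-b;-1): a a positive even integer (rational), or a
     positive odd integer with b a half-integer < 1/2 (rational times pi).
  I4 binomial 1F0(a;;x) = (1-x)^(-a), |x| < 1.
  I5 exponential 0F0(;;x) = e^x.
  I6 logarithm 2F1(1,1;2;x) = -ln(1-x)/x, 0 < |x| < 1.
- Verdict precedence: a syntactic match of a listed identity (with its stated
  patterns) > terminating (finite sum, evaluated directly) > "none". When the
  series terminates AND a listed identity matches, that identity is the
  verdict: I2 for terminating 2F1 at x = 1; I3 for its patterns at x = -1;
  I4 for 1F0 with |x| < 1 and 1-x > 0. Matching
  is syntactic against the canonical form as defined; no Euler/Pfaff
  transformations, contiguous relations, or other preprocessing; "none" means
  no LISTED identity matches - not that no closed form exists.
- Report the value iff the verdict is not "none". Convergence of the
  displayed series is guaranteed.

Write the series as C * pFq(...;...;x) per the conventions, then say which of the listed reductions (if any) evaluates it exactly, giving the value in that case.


At argument 1: a 2F1 with upper {\frac{1}{6}, 2}, lower {\frac{37}{6}}, scaled by C = \frac{11}{4}. Verdict: this is the Gauss summation I1 (x = 1: the Gamma ratio telescopes since c-a-b = 4 > 0 and a = 2 in Z>0). Value: \frac{1705}{576}.

Structural cue: x = 1 and the running product (C = 11/4, x = 1) telescopes to a rising factorial.
Ratio: r(k) = 1 * (k+\frac{1}{6}) (k+2) / [(k+\frac{37}{6}) (k+1)] ; factor over Q: parameters, x = 1, and C = \frac{11}{4}.


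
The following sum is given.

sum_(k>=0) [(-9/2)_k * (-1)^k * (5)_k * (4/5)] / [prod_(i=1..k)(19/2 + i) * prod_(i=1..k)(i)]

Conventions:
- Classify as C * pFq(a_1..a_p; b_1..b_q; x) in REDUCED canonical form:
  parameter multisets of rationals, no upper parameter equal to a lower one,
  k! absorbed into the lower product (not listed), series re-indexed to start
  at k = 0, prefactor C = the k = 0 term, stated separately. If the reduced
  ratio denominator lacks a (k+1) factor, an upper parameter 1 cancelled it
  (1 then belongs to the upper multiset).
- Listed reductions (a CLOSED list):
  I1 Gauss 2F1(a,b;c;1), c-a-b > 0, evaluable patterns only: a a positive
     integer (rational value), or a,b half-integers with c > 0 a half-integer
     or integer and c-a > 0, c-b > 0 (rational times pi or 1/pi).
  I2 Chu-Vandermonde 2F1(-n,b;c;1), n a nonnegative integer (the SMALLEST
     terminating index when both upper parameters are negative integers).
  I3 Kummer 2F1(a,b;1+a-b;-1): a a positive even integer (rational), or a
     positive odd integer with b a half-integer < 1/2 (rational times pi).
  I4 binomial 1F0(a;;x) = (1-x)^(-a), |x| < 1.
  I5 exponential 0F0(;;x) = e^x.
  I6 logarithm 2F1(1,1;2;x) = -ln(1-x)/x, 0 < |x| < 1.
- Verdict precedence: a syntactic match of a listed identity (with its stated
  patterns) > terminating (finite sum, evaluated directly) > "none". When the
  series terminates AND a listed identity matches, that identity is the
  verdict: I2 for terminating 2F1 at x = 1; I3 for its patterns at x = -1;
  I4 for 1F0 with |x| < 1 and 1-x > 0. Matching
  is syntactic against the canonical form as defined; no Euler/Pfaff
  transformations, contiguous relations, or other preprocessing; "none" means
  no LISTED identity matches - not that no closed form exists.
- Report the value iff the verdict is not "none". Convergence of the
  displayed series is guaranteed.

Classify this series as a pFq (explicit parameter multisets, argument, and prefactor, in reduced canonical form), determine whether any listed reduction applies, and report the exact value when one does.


Classification (C = 4/5): 2F1 with upper {-9/2, 5}, lower {21/2}, argument x = -1. Verdict: Kummer (I3) applies (x = -1; c = 21/2 equals 1+a-b for upper {-9/2, 5}: listed pattern). Value: (415701/262144) * pi.

Key observation: from the first term 4/5: the lower running product (C = 4/5, x = -1) is a rising factorial.
Step ratio: r(k) = (-1) * (k-9/2) (k+5) / [(k+21/2) (k+1)] - rational; roots negated = parameters, x = (-1), C = 4/5.


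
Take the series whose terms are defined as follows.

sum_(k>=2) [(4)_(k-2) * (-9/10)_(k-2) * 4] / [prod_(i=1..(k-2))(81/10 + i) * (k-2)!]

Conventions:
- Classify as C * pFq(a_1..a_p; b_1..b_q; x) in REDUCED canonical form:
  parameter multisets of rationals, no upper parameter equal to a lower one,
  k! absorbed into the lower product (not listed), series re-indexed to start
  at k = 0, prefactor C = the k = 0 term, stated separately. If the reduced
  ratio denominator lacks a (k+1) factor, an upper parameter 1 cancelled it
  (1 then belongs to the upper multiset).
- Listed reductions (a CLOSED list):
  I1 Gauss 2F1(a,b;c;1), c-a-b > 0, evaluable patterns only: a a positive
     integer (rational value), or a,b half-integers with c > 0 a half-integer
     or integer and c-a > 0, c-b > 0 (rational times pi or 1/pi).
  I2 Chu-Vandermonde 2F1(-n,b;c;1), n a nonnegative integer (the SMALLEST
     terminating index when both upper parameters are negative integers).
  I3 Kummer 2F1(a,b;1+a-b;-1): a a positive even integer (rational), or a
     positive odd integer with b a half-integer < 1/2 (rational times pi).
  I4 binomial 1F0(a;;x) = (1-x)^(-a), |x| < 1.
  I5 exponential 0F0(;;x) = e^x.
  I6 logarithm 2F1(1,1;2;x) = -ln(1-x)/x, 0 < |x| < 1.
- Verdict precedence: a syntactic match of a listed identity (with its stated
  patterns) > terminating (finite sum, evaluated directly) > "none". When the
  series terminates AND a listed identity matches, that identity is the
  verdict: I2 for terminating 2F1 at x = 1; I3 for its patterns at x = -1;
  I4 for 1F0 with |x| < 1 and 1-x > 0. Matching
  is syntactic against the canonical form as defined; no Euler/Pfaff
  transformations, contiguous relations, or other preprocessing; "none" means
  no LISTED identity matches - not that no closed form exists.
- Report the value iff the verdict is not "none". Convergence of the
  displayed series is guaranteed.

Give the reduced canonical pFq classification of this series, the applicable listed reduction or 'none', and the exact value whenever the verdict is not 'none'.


x = 1 here; the reduced form reads 2F1, upper {-9/10, 4}, lower {91/10}, C = 4. Verdict (x = 1): the Gauss summation I1 applies (x = 1: the Gamma ratio telescopes since c-a-b = 6 > 0 and a = 4 in Z>0). Hence: 662643/280000.

Key observation: t_0 = 4 here, and the lower running product (prefactor 4) is a rising factorial.
Term ratio: r(k) = 1 * (k-9/10) (k+4) / [(k+91/10) (k+1)] - rational; roots negated = parameters, x = 1, C = 4.


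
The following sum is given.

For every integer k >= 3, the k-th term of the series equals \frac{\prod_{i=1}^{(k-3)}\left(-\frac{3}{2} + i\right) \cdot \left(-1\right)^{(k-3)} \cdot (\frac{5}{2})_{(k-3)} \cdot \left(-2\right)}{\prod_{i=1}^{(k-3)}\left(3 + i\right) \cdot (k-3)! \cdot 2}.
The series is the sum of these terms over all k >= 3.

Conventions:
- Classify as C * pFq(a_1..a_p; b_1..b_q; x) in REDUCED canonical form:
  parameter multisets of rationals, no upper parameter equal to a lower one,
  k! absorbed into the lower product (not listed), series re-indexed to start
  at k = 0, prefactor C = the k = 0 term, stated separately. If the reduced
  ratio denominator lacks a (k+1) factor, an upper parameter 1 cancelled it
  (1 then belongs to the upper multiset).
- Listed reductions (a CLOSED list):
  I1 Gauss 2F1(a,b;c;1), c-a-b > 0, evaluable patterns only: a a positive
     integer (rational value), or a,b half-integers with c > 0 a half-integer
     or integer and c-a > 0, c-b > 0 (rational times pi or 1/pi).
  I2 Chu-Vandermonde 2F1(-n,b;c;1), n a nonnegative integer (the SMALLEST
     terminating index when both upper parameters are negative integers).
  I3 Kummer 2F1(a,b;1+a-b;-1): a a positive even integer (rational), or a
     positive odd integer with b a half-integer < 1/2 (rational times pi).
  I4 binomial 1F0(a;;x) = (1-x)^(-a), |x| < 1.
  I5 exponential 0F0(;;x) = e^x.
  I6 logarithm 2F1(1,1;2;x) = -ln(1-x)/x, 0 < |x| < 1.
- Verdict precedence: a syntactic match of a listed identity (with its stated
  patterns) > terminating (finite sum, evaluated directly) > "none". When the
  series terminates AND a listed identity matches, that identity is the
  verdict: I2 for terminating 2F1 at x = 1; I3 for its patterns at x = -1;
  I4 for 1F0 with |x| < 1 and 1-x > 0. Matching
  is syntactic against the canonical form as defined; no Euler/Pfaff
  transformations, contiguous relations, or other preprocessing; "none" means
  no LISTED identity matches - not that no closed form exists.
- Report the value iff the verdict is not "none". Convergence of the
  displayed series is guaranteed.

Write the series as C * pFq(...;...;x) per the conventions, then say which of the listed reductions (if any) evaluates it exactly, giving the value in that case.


x = -1 here; the reduced form reads 2F1, upper {-\frac{1}{2}, \frac{5}{2}}, lower {4}, C = -1. Verdict: none here - no I1-I6 shape fits x = -1 with lower {4}.

Key step: x = -1 and the constant factors (C = -1, x = -1) combine into one prefactor.
Step ratio: r(k) = -1 * (k-\frac{1}{2}) (k+\frac{5}{2}) / [(k+4) (k+1)] - rational; roots negated = parameters, x = -1, C = -1.


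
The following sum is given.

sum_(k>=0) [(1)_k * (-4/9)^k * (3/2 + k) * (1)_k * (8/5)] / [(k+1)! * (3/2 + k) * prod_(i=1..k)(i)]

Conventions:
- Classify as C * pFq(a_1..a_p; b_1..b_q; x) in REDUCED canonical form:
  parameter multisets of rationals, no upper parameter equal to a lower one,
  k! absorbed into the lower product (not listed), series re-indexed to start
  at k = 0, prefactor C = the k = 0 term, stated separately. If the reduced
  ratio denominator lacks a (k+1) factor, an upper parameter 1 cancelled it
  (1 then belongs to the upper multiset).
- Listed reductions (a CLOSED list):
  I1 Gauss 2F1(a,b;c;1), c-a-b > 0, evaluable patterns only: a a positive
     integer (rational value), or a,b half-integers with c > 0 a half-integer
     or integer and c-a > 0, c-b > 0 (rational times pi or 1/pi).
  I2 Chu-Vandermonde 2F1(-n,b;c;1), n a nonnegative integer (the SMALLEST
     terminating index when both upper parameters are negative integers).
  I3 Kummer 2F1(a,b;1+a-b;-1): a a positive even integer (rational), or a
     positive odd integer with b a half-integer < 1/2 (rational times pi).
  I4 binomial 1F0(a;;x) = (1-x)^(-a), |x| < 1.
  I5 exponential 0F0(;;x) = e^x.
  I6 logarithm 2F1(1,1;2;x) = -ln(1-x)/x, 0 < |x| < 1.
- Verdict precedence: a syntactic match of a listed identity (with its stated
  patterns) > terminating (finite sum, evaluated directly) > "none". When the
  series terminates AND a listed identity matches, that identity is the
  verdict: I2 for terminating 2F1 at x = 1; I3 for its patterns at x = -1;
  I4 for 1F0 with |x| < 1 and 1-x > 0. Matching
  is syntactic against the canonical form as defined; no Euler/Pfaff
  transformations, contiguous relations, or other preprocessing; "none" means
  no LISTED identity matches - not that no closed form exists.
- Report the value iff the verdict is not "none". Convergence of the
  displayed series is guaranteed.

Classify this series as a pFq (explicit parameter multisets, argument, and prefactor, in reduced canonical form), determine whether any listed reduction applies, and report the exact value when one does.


Classification (C = 8/5): 2F1 with upper {1, 1}, lower {2}, argument x = -4/9. Verdict: logarithm (I6) matches (the logarithm: parameters (1,1;2), x = -4/9). Its exact value is (18/5) * ln(13/9).

First insight: with t_0 = 8/5, striking the common factor k + 3/2 reduces the term (C = 8/5).
Step ratio: r(k) = (-4/9) * (k+1) (k+1) / [(k+2) (k+1)] ; factor over Q: parameters, x = (-4/9), and C = 8/5.


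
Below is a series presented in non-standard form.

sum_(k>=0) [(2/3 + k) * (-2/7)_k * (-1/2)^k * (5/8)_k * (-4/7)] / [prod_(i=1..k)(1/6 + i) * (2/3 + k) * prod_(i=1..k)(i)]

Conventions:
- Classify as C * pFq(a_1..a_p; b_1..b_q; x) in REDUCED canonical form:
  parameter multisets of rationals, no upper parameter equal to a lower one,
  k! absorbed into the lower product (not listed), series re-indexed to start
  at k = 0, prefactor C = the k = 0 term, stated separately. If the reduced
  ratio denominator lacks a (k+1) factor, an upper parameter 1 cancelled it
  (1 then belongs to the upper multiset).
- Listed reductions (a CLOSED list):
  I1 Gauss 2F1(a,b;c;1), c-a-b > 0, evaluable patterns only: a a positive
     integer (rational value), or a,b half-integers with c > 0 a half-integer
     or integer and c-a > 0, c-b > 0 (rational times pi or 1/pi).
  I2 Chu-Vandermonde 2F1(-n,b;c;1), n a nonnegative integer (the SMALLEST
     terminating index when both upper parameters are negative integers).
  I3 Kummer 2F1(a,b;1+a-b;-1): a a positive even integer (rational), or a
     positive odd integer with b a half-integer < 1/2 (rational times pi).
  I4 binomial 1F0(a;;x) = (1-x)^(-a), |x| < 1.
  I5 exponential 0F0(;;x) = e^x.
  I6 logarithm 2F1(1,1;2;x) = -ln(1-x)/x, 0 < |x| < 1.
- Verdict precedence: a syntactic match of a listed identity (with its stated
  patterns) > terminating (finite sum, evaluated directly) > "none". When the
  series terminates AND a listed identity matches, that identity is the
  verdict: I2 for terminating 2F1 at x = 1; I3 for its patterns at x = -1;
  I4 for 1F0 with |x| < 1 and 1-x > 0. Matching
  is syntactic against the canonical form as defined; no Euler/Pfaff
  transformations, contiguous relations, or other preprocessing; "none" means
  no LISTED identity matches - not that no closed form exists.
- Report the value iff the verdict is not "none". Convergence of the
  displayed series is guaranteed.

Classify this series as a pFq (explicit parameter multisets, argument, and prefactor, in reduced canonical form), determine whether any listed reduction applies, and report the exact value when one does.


Structural cue: t_0 = -4/7 here, and the product of the first k integers (prefactor -4/7) is k!.
Term ratio: r(k) = (-1/2) * (k-2/7) (k+5/8) / [(k+7/6) (k+1)] - rational in k. x = (-1/2); t_0 = -4/7; negate the roots.

With C = -4/7: the canonical form is 2F1(-2/7, 5/8; 7/6; -1/2). Verdict: none here - no I1-I6 shape fits x = -1/2 with lower {7/6}.
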